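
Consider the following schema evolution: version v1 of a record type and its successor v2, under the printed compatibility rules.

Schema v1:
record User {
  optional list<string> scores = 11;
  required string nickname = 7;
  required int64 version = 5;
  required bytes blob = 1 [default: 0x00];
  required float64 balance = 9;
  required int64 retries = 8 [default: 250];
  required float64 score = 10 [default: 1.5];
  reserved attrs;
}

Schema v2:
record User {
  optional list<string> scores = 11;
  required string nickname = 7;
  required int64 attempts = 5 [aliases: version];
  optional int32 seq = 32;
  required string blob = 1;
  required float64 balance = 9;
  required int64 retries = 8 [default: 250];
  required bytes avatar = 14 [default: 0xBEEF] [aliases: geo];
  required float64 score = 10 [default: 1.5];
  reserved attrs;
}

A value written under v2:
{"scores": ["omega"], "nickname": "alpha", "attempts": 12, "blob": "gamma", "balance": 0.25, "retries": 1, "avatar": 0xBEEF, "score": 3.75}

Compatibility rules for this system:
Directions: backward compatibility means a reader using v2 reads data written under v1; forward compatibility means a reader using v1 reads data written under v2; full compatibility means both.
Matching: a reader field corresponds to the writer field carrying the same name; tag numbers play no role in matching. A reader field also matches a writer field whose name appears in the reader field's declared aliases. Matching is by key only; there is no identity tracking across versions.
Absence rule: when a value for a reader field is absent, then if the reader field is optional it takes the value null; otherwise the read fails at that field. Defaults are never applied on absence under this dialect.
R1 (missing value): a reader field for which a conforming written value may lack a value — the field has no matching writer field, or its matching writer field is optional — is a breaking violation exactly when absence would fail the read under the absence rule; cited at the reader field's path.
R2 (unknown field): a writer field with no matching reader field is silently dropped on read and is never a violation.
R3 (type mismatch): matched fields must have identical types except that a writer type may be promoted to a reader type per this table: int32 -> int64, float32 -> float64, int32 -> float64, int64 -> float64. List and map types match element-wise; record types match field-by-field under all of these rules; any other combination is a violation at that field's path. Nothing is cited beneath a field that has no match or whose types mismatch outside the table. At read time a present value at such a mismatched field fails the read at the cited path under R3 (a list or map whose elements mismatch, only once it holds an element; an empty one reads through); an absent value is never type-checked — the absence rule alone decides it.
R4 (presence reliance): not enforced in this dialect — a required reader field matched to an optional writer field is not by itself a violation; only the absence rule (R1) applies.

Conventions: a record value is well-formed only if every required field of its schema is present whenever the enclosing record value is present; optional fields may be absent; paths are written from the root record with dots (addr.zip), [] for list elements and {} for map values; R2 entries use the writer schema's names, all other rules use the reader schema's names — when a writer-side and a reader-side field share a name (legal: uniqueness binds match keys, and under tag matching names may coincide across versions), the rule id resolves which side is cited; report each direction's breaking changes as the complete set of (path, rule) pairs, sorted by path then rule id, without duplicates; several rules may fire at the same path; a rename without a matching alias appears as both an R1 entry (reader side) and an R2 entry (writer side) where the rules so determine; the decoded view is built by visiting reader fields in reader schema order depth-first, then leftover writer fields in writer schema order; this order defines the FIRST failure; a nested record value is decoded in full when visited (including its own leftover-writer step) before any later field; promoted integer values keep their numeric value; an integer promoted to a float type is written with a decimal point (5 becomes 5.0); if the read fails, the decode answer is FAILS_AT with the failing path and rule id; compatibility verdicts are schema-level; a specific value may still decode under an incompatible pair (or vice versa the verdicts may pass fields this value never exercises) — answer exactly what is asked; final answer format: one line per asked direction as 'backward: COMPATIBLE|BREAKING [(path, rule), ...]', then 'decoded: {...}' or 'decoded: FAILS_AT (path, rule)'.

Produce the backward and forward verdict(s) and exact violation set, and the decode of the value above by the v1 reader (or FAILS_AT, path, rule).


in User below, arrows point writer -> reader
backward on User — v2 reading data written by v1:
  list<string> -> list<string>, writer optional: scores aligns to scores
  string -> string, writer required: nickname aligns to nickname
  int64 -> int64, writer required: attempts aligns to version
  seq: no writer match
  bytes -> string, writer required: blob aligns to blob
  float64 -> float64, writer required: balance aligns to balance
  int64 -> int64, writer required: retries aligns to retries
  avatar: no writer match
  float64 -> float64, writer required: score aligns to score
  R1 fires at avatar
  R3 fires at blob
  => backward: BREAKING (2)
forward on User — v1 reading data written by v2:
  list<string> -> list<string>, writer optional: scores aligns to scores
  string -> string, writer required: nickname aligns to nickname
  version: no writer match
  string -> bytes, writer required: blob aligns to blob
  float64 -> float64, writer required: balance aligns to balance
  int64 -> int64, writer required: retries aligns to retries
  float64 -> float64, writer required: score aligns to score
  writer attempts: unknown to reader
  writer seq: unknown to reader
  writer avatar: unknown to reader
  R3 fires at blob
  R1 fires at version
  => forward: BREAKING (2)
decode walk for User under reader schema v1:
  scores := ["omega"]
  nickname := "alpha"
  read fails at version under R1 (no fill)
  => FAILS_AT (version, R1)

backward: BREAKING [(avatar, R1), (blob, R3)]; forward: BREAKING [(blob, R3), (version, R1)]; decoded: FAILS_AT (version, R1)


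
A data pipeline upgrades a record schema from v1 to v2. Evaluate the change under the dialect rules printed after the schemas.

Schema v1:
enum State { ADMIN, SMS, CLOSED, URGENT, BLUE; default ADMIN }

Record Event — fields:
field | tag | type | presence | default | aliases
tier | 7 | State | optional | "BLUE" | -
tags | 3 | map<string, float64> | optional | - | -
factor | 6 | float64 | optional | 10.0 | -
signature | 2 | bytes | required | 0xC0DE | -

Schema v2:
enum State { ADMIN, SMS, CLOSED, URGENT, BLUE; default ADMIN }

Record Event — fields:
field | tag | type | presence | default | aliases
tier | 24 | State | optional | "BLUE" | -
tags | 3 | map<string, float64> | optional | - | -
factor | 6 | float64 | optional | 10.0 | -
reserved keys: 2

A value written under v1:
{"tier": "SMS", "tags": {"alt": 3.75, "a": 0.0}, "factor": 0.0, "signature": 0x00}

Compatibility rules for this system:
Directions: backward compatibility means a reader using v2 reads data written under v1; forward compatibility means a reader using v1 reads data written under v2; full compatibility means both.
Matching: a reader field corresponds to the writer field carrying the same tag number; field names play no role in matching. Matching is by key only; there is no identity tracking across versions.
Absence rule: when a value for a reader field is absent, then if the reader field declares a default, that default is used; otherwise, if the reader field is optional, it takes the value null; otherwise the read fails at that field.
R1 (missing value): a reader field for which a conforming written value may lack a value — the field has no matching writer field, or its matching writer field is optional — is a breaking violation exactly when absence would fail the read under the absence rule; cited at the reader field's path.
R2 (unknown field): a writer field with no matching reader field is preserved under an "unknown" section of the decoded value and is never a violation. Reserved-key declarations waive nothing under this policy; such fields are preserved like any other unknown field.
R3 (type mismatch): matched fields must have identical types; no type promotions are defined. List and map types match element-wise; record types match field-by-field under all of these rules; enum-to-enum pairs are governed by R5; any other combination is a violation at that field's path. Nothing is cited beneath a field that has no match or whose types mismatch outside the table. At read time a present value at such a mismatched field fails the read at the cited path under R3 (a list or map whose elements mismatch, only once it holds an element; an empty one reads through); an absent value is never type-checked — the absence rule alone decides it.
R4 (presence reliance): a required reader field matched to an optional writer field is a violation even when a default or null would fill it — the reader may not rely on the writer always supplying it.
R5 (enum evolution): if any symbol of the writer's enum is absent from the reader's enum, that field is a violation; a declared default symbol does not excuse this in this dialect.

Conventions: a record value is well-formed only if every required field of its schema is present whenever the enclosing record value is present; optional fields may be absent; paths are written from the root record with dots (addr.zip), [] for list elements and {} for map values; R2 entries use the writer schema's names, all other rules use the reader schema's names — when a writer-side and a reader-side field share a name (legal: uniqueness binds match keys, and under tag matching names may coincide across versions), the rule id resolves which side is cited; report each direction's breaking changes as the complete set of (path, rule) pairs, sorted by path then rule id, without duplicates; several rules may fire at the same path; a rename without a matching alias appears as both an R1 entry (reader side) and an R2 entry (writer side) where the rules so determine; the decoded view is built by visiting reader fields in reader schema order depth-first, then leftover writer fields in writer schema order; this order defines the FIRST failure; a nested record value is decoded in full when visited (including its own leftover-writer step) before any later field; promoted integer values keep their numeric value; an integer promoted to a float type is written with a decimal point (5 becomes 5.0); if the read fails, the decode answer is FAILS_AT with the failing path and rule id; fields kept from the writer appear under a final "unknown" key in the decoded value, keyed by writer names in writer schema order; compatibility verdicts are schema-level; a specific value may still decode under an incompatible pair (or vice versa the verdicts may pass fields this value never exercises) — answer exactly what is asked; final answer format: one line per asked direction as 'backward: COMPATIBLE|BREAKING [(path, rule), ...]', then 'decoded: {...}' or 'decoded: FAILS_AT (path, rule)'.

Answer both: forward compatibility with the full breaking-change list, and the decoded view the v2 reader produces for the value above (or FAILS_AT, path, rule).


forward: COMPATIBLE []; decoded: {"tier": "BLUE", "tags": {"alt": 3.75, "a": 0.0}, "factor": 0.0, "unknown": {"tier": "SMS", "signature": 0x00}}

each type pair in Event: writer, then reader
forward pass over Event, reader schema v1, writer schema v2:
  tier has no writer counterpart
  map<string, float64> -> map<string, float64>, writer optional: tags aligns to tags
  float64 -> float64, writer optional: factor aligns to factor
  signature has no writer counterpart
  writer field tier has no reader counterpart
  => forward verdict for Event: COMPATIBLE, no violations
migrating the Event value to v2:
  tier := "BLUE" (absent -> default)
  tags := {"alt": 3.75, "a": 0.0}
  factor := 0.0
  writer tier: kept under "unknown"
  writer signature: kept under "unknown"
  => decoded: {"tier": "BLUE", "tags": {"alt": 3.75, "a": 0.0}, "factor": 0.0, "unknown": {"tier": "SMS", "signature": 0x00}}


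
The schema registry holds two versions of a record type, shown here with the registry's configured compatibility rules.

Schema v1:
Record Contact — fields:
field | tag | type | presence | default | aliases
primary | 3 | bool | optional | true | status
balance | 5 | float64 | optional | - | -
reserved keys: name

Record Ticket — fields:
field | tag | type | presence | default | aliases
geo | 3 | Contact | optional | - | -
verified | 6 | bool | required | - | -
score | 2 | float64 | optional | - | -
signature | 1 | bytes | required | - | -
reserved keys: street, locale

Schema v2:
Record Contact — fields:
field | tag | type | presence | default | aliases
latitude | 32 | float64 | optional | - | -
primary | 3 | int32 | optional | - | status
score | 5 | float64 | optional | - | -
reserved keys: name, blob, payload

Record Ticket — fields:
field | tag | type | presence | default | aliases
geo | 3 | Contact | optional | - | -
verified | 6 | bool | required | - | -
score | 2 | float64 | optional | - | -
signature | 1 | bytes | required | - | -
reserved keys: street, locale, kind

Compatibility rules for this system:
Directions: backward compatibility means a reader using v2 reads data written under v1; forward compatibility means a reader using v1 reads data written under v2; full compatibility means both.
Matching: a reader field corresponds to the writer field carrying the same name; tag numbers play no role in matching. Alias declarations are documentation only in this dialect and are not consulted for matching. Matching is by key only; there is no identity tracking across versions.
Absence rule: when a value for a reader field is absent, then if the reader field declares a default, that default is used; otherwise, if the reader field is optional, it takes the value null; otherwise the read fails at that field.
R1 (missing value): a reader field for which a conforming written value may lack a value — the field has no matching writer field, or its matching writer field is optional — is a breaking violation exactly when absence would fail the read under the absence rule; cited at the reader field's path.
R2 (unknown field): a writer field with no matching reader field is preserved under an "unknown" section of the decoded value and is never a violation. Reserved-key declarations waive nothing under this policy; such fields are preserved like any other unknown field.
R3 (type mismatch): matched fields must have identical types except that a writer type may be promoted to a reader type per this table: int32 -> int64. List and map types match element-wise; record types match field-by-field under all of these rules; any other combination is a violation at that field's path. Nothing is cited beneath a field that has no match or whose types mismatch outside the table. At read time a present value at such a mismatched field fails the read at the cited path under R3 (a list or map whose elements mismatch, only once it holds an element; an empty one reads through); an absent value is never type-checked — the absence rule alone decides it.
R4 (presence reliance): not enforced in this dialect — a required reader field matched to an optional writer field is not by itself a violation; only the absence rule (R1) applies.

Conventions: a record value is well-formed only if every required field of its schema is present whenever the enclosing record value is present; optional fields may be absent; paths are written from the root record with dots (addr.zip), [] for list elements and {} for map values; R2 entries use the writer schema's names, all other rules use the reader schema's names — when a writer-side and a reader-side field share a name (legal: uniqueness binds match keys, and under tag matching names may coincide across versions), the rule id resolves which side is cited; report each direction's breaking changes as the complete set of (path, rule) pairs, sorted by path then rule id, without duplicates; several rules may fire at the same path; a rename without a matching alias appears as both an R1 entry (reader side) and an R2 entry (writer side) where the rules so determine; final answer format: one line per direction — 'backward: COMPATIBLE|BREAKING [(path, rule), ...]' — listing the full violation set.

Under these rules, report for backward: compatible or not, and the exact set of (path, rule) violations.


the writer's type comes first in each Ticket pair
backward pass over Ticket, reader schema v2, writer schema v1:
  geo: paired with writer geo (Contact -> Contact; writer optional)
  verified: paired with writer verified (bool -> bool; writer required)
  score: paired with writer score (float64 -> float64; writer optional)
  signature: paired with writer signature (bytes -> bytes; writer required)
  geo.latitude: no writer-side match
  geo.primary: paired with writer geo.primary (bool -> int32; writer optional)
  geo.score: no writer-side match
  writer field geo.balance has no reader counterpart
  R3 fires at geo.primary
  => backward verdict for Ticket: BREAKING, 1 violation(s)
ruling out the remaining Ticket differences:
  renamed field balance to score in record Contact -> inert for the asked Ticket verdict: nothing fires
  added field latitude to record Contact: optional float64, tag 32 (in v2 it sits immediately before primary) -> inert for the asked Ticket verdict: nothing fires

backward: BREAKING [(geo.primary, R3)]


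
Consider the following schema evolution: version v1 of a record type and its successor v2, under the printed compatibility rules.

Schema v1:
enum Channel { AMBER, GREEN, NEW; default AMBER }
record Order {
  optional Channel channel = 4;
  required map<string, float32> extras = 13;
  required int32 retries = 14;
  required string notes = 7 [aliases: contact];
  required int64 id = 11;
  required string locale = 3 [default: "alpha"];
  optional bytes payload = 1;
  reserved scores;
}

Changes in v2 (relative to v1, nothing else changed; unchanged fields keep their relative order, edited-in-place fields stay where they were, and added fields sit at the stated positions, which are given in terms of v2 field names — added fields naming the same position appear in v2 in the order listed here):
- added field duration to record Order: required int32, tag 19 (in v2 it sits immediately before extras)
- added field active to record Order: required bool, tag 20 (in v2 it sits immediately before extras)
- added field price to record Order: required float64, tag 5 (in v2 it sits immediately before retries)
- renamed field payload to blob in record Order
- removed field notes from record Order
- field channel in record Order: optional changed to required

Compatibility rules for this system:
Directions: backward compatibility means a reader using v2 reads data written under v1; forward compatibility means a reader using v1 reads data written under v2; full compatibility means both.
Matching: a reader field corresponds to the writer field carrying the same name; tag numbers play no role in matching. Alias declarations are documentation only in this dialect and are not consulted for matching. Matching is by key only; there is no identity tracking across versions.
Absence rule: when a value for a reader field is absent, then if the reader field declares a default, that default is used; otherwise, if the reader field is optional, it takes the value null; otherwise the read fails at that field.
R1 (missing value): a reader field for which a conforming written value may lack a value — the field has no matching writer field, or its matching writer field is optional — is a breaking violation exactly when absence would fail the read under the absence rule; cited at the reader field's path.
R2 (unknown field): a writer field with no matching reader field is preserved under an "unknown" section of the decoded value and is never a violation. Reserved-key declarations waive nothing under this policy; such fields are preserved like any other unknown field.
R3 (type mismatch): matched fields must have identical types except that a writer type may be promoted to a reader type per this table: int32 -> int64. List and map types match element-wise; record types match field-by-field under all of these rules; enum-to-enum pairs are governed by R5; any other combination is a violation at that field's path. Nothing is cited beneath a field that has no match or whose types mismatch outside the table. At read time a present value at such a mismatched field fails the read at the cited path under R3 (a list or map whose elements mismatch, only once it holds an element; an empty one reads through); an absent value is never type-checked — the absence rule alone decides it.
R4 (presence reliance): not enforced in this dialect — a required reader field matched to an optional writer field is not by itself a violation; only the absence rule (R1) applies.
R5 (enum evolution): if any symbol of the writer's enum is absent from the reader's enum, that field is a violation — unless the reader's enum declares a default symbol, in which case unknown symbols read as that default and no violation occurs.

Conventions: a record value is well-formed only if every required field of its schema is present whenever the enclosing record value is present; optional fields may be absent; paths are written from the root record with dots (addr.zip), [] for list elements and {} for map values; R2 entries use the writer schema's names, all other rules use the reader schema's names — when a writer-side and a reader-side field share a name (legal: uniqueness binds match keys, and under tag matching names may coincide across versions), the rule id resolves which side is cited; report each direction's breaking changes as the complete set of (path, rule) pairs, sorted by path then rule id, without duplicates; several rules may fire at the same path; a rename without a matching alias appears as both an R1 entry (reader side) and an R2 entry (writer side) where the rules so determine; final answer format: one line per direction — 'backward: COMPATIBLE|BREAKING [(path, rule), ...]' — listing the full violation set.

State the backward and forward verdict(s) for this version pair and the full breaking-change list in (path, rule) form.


backward: BREAKING [(active, R1), (channel, R1), (duration, R1), (price, R1)]; forward: BREAKING [(notes, R1)]

the writer's type comes first in each Order pair
backward analysis of Order with v2 as reader and v1 as writer:
  channel: Channel -> Channel, writer optional; from channel
  duration: no writer-side match
  active: no writer-side match
  extras: map<string, float32> -> map<string, float32>, writer required; from extras
  price: no writer-side match
  retries: int32 -> int32, writer required; from retries
  id: int64 -> int64, writer required; from id
  locale: string -> string, writer required; from locale
  blob: no writer-side match
  leftover writer field: notes
  leftover writer field: payload
  breaking: (active, R1)
  breaking: (channel, R1)
  breaking: (duration, R1)
  breaking: (price, R1)
  => backward: BREAKING (4)
forward analysis of Order with v1 as reader and v2 as writer:
  channel: Channel -> Channel, writer required; from channel
  extras: map<string, float32> -> map<string, float32>, writer required; from extras
  retries: int32 -> int32, writer required; from retries
  notes: no writer-side match
  id: int64 -> int64, writer required; from id
  locale: string -> string, writer required; from locale
  payload: no writer-side match
  leftover writer field: duration
  leftover writer field: active
  leftover writer field: price
  leftover writer field: blob
  breaking: (notes, R1)
  => forward: BREAKING (1)


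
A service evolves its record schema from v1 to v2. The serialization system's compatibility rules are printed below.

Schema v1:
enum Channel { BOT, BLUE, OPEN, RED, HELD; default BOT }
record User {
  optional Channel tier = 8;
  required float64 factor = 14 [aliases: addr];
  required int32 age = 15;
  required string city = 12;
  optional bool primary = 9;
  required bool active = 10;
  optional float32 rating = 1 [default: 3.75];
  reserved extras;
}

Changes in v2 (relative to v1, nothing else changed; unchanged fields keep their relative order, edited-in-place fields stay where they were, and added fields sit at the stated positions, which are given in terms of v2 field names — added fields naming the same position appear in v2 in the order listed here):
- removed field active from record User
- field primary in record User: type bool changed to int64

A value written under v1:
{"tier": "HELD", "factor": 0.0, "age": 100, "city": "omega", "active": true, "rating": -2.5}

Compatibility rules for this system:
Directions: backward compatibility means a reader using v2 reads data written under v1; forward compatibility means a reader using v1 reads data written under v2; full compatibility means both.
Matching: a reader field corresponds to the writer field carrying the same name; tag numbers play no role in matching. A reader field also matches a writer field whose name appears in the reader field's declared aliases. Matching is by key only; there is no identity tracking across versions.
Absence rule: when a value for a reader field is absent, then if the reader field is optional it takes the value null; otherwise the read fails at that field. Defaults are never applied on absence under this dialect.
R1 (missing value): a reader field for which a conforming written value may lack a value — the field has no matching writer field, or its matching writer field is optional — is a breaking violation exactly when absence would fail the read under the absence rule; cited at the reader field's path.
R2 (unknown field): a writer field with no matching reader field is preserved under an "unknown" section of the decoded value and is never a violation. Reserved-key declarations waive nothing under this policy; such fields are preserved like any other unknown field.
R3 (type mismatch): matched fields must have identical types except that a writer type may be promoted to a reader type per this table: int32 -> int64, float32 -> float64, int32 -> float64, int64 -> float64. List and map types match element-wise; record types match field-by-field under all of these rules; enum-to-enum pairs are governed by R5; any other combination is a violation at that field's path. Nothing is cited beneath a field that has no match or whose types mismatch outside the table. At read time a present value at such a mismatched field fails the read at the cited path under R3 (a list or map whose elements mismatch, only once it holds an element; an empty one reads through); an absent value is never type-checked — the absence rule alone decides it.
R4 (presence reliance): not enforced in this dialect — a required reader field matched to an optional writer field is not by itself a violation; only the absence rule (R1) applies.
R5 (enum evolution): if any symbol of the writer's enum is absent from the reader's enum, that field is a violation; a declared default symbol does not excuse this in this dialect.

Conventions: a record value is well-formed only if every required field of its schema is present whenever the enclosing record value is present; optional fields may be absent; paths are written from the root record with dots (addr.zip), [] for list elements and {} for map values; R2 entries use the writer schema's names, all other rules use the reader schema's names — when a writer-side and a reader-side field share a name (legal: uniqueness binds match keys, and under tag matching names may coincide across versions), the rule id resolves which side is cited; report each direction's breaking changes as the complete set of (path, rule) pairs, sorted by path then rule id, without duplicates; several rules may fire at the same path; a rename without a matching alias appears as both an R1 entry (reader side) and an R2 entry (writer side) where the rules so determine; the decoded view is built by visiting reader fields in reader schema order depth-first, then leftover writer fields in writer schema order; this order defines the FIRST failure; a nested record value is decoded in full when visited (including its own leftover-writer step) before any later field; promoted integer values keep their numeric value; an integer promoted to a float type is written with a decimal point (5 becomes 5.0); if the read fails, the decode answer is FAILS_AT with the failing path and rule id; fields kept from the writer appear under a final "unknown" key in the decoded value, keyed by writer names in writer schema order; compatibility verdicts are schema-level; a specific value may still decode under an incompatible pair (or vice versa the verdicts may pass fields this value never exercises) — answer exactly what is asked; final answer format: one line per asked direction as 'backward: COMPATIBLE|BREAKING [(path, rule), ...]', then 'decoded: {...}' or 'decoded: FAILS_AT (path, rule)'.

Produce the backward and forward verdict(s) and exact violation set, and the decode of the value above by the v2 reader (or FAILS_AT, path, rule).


backward: BREAKING [(primary, R3)]; forward: BREAKING [(active, R1), (primary, R3)]; decoded: {"tier": "HELD", "factor": 0.0, "age": 100, "city": "omega", "primary": null, "rating": -2.5, "unknown": {"active": true}}

each type pair in User: writer, then reader
backward for User (reader v2, writer v1):
  tier <- tier (Channel -> Channel, writer optional)
  factor <- factor (float64 -> float64, writer required)
  age <- age (int32 -> int32, writer required)
  city <- city (string -> string, writer required)
  primary <- primary (bool -> int64, writer optional)
  rating <- rating (float32 -> float32, writer optional)
  active (writer side), unknown to reader
  violation R3 at primary
  backward on User therefore BREAKING (1)
forward for User (reader v1, writer v2):
  tier <- tier (Channel -> Channel, writer optional)
  factor <- factor (float64 -> float64, writer required)
  age <- age (int32 -> int32, writer required)
  city <- city (string -> string, writer required)
  primary <- primary (int64 -> bool, writer optional)
  no writer field matches reader active
  rating <- rating (float32 -> float32, writer optional)
  violation R1 at active
  violation R3 at primary
  forward on User therefore BREAKING (2)
decode walk for User under reader schema v2:
  tier := "HELD"
  factor := 0.0
  age := 100
  city := "omega"
  primary := null (absent, optional -> null)
  rating := -2.5
  writer active: kept under "unknown"
  => decoded: {"tier": "HELD", "factor": 0.0, "age": 100, "city": "omega", "primary": null, "rating": -2.5, "unknown": {"active": true}}


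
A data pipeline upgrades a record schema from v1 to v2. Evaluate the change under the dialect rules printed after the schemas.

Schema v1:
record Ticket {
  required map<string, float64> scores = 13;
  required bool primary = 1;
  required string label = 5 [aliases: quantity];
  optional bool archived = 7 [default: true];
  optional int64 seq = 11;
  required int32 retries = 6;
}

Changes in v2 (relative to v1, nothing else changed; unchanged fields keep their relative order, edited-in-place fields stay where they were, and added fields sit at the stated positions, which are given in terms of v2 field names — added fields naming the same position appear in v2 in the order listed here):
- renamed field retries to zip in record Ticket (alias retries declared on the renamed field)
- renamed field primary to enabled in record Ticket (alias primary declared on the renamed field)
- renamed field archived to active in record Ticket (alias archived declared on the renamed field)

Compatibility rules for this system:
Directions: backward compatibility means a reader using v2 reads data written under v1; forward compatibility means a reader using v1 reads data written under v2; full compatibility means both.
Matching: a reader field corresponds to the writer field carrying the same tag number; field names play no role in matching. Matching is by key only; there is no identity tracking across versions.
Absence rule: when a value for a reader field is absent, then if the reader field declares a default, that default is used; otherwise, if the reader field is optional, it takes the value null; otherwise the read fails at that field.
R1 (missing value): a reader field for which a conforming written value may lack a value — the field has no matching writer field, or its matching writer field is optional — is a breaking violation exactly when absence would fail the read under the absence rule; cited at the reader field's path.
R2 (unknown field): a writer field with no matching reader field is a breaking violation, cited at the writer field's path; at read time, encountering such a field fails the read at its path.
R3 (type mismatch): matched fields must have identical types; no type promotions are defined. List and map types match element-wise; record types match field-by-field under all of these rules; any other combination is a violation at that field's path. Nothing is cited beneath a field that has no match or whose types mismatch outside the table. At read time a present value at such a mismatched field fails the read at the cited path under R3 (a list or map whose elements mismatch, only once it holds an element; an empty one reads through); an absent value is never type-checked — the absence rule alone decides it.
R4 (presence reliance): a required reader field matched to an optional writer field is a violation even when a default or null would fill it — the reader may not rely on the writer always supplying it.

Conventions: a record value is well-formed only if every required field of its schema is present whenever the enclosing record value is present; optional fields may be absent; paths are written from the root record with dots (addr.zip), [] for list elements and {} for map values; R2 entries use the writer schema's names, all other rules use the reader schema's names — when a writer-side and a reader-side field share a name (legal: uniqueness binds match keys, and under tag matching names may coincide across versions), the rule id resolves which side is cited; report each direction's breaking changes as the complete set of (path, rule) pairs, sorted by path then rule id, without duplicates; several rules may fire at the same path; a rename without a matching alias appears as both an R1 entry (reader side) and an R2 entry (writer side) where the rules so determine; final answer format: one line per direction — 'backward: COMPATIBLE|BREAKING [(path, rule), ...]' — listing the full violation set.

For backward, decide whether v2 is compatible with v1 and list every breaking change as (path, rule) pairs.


backward: COMPATIBLE []

the writer's type comes first in each Ticket pair
backward on Ticket — v2 reading data written by v1:
  scores: paired with writer scores (map<string, float64> -> map<string, float64>; writer required)
  enabled: paired with writer primary (bool -> bool; writer required)
  label: paired with writer label (string -> string; writer required)
  active: paired with writer archived (bool -> bool; writer optional)
  seq: paired with writer seq (int64 -> int64; writer optional)
  zip: paired with writer retries (int32 -> int32; writer required)
  => backward: COMPATIBLE
checking off the Ticket differences that do not matter here:
  renamed field retries to zip in record Ticket (alias retries declared on the renamed field) -> triggers nothing under Ticket's printed rules — same verdict
  renamed field primary to enabled in record Ticket (alias primary declared on the renamed field) -> triggers nothing under Ticket's printed rules — same verdict
  renamed field archived to active in record Ticket (alias archived declared on the renamed field) -> triggers nothing under Ticket's printed rules — same verdict


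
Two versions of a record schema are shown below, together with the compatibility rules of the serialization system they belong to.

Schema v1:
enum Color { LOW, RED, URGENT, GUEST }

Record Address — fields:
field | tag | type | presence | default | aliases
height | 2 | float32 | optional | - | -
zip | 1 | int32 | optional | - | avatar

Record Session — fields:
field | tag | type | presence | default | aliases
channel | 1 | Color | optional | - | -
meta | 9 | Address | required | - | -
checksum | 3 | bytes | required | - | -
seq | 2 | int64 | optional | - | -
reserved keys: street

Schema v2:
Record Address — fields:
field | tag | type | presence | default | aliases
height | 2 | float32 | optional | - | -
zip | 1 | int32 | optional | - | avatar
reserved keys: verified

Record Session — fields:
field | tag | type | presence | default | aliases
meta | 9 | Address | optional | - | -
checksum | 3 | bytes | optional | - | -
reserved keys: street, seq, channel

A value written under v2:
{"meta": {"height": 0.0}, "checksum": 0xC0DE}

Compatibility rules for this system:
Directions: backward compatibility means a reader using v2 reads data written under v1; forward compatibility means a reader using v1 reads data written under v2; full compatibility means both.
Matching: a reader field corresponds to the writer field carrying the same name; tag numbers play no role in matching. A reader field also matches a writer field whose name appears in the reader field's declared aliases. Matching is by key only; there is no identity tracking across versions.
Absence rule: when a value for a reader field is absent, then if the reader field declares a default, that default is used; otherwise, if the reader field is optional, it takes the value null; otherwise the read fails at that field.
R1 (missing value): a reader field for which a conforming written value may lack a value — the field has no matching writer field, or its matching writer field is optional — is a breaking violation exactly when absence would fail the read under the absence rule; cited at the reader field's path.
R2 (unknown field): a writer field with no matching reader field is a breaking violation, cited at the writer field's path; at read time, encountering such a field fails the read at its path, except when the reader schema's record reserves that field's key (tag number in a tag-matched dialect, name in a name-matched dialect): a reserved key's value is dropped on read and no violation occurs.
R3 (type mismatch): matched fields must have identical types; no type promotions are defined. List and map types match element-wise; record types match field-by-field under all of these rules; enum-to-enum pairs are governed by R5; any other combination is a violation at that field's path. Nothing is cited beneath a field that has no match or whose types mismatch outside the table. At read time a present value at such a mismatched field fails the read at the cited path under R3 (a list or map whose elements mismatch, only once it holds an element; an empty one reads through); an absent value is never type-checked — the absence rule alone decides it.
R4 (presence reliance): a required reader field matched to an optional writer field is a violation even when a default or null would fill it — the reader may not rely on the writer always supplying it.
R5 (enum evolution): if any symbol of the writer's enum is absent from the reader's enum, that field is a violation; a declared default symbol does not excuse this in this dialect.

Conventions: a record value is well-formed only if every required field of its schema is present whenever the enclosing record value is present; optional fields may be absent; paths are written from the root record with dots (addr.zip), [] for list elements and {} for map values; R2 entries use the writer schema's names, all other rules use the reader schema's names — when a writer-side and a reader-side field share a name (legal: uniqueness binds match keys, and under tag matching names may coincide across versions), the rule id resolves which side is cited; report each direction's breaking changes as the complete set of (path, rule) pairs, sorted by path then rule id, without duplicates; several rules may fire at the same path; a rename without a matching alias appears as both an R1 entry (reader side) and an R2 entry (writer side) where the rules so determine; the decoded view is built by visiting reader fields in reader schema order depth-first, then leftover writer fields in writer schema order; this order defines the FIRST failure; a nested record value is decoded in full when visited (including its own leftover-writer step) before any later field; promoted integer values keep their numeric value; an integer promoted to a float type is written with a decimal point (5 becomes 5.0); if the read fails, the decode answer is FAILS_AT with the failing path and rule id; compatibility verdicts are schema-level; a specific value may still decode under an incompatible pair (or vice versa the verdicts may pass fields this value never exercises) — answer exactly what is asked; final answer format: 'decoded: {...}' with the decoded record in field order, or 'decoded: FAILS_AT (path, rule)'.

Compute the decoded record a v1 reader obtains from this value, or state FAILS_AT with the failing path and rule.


decoded: {"channel": null, "meta": {"height": 0.0, "zip": null}, "checksum": 0xC0DE, "seq": null}

each type pair in Session: writer, then reader
decoding the Session value with the v1 reader:
  channel := null (missing; optional => null)
  meta.height := 0.0
  meta.zip := null (missing; optional => null)
  checksum := 0xC0DE
  seq := null (missing; optional => null)
  => decoded: {"channel": null, "meta": {"height": 0.0, "zip": null}, "checksum": 0xC0DE, "seq": null}
diffs on Session not affecting the asked answer:
  field checksum in record Session: required changed to optional -> matters for Session compatibility verdicts, not for this value's decode
  removed field seq from record Session (its key "seq" joins the reserved list) -> fires no rule on Session under this dialect and leaves the result unchanged
  removed field channel from record Session (its key "channel" joins the reserved list) -> fires no rule on Session under this dialect and leaves the result unchanged
  field meta in record Session: required changed to optional -> matters for Session compatibility verdicts, not for this value's decode
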